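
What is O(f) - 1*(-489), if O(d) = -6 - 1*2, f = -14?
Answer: 481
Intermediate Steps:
O(d) = -8 (O(d) = -6 - 2 = -8)
O(f) - 1*(-489) = -8 - 1*(-489) = -8 + 489 = 481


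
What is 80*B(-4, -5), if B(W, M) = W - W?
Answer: 0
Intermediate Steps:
B(W, M) = 0
80*B(-4, -5) = 80*0 = 0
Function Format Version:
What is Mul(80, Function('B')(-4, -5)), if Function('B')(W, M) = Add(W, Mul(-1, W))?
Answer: 0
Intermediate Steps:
Function('B')(W, M) = 0
Mul(80, Function('B')(-4, -5)) = Mul(80, 0) = 0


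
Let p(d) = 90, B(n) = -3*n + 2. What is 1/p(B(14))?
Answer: 1/90 ≈ 0.011111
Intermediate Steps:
B(n) = 2 - 3*n
1/p(B(14)) = 1/90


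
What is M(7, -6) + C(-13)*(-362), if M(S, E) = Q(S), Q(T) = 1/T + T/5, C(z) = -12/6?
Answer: 25394/35 ≈ 725.54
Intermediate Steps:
C(z) = -2 (C(z) = -12*⅙ = -2)
Q(T) = 1/T + T/5 (Q(T) = 1/T + T*(⅕) = 1/T + T/5)
M(S, E) = 1/S + S/5
M(7, -6) + C(-13)*(-362) = (1/7 + (⅕)*7) - 2*(-362) = (⅐ + 7/5) + 724 = 54/35 + 724 = 25394/35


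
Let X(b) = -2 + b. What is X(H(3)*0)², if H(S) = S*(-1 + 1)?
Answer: 4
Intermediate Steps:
H(S) = 0 (H(S) = S*0 = 0)
X(H(3)*0)² = (-2 + 0*0)² = (-2 + 0)² = (-2)² = 4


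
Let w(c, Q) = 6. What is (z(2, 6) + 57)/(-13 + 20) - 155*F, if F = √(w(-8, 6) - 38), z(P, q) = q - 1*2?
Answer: 61/7 - 620*I*√2 ≈ 8.7143 - 876.81*I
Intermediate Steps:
z(P, q) = -2 + q (z(P, q) = q - 2 = -2 + q)
F = 4*I*√2 (F = √(6 - 38) = √(-32) = 4*I*√2 ≈ 5.6569*I)
(z(2, 6) + 57)/(-13 + 20) - 155*F = ((-2 + 6) + 57)/(-13 + 20) - 620*I*√2 = (4 + 57)/7 - 620*I*√2 = 61*(⅐) - 620*I*√2 = 61/7 - 620*I*√2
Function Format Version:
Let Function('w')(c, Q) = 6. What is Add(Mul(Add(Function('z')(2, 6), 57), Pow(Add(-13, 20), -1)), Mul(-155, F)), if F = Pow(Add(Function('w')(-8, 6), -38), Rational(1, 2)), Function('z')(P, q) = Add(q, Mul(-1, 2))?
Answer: Add(Rational(61, 7), Mul(-620, I, Pow(2, Rational(1, 2)))) ≈ Add(8.7143, Mul(-876.81, I))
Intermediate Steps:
Function('z')(P, q) = Add(-2, q) (Function('z')(P, q) = Add(q, -2) = Add(-2, q))
F = Mul(4, I, Pow(2, Rational(1, 2))) (F = Pow(Add(6, -38), Rational(1, 2)) = Pow(-32, Rational(1, 2)) = Mul(4, I, Pow(2, Rational(1, 2))) ≈ Mul(5.6569, I))
Add(Mul(Add(Function('z')(2, 6), 57), Pow(Add(-13, 20), -1)), Mul(-155, F)) = Add(Mul(Add(Add(-2, 6), 57), Pow(Add(-13, 20), -1)), Mul(-155, Mul(4, I, Pow(2, Rational(1, 2))))) = Add(Mul(Add(4, 57), Pow(7, -1)), Mul(-620, I, Pow(2, Rational(1, 2)))) = Add(Mul(61, Rational(1, 7)), Mul(-620, I, Pow(2, Rational(1, 2)))) = Add(Rational(61, 7), Mul(-620, I, Pow(2, Rational(1, 2))))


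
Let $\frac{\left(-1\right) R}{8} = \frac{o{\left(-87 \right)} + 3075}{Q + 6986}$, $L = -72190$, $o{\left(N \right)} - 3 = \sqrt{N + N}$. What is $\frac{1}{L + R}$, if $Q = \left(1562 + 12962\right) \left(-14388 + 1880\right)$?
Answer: $- \frac{297784355156014960787}{21497052558347895561258674} - \frac{90829603 i \sqrt{174}}{10748526279173947780629337} \approx -1.3852 \cdot 10^{-5} - 1.1147 \cdot 10^{-16} i$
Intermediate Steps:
$o{\left(N \right)} = 3 + \sqrt{2} \sqrt{N}$ ($o{\left(N \right)} = 3 + \sqrt{N + N} = 3 + \sqrt{2 N} = 3 + \sqrt{2} \sqrt{N}$)
$Q = -181666192$ ($Q = 14524 \left(-12508\right) = -181666192$)
$R = \frac{12312}{90829603} + \frac{4 i \sqrt{174}}{90829603}$ ($R = - 8 \frac{\left(3 + \sqrt{2} \sqrt{-87}\right) + 3075}{-181666192 + 6986} = - 8 \frac{\left(3 + \sqrt{2} i \sqrt{87}\right) + 3075}{-181659206} = - 8 \left(\left(3 + i \sqrt{174}\right) + 3075\right) \left(- \frac{1}{181659206}\right) = - 8 \left(3078 + i \sqrt{174}\right) \left(- \frac{1}{181659206}\right) = - 8 \left(- \frac{1539}{90829603} - \frac{i \sqrt{174}}{181659206}\right) = \frac{12312}{90829603} + \frac{4 i \sqrt{174}}{90829603} \approx 0.00013555 + 5.8091 \cdot 10^{-7} i$)
$\frac{1}{L + R} = \frac{1}{-72190 + \left(\frac{12312}{90829603} + \frac{4 i \sqrt{174}}{90829603}\right)} = \frac{1}{- \frac{6556989028258}{90829603} + \frac{4 i \sqrt{174}}{90829603}}$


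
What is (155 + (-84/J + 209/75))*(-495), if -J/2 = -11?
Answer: -381072/5 ≈ -76214.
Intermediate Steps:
J = 22 (J = -2*(-11) = 22)
(155 + (-84/J + 209/75))*(-495) = (155 + (-84/22 + 209/75))*(-495) = (155 + (-84*1/22 + 209*(1/75)))*(-495) = (155 + (-42/11 + 209/75))*(-495) = (155 - 851/825)*(-495) = (127024/825)*(-495) = -381072/5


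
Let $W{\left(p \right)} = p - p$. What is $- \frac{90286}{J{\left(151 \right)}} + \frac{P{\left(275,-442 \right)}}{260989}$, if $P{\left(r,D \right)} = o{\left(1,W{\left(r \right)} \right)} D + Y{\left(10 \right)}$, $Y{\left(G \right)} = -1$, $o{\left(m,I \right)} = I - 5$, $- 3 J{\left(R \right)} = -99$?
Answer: $- \frac{23563579957}{8612637} \approx -2735.9$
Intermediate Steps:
$W{\left(p \right)} = 0$
$J{\left(R \right)} = 33$ ($J{\left(R \right)} = \left(- \frac{1}{3}\right) \left(-99\right) = 33$)
$o{\left(m,I \right)} = -5 + I$
$P{\left(r,D \right)} = -1 - 5 D$ ($P{\left(r,D \right)} = \left(-5 + 0\right) D - 1 = - 5 D - 1 = -1 - 5 D$)
$- \frac{90286}{J{\left(151 \right)}} + \frac{P{\left(275,-442 \right)}}{260989} = - \frac{90286}{33} + \frac{-1 - -2210}{260989} = \left(-90286\right) \frac{1}{33} + \left(-1 + 2210\right) \frac{1}{260989} = - \frac{90286}{33} + 2209 \cdot \frac{1}{260989} = - \frac{90286}{33} + \frac{2209}{260989} = - \frac{23563579957}{8612637}$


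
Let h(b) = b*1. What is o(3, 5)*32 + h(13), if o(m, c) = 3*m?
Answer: 301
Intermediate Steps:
h(b) = b
o(3, 5)*32 + h(13) = (3*3)*32 + 13 = 9*32 + 13 = 288 + 13 = 301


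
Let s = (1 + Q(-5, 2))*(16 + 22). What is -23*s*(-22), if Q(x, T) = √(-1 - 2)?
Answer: 19228 + 19228*I*√3 ≈ 19228.0 + 33304.0*I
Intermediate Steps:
Q(x, T) = I*√3 (Q(x, T) = √(-3) = I*√3)
s = 38 + 38*I*√3 (s = (1 + I*√3)*(16 + 22) = (1 + I*√3)*38 = 38 + 38*I*√3 ≈ 38.0 + 65.818*I)
-23*s*(-22) = -23*(38 + 38*I*√3)*(-22) = (-874 - 874*I*√3)*(-22) = 19228 + 19228*I*√3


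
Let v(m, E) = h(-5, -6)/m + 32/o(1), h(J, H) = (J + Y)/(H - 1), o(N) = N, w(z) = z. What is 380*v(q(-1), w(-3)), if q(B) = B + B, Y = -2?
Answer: 11970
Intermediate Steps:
q(B) = 2*B
h(J, H) = (-2 + J)/(-1 + H) (h(J, H) = (J - 2)/(H - 1) = (-2 + J)/(-1 + H))
v(m, E) = 32 + 1/m (v(m, E) = ((-2 - 5)/(-1 - 6))/m + 32/1 = (-7/(-7))/m + 32*1 = (-⅐*(-7))/m + 32 = 1/m + 32 = 32 + 1/m)
380*v(q(-1), w(-3)) = 380*(32 + 1/(2*(-1))) = 380*(32 + 1/(-2)) = 380*(32 - ½) = 380*(63/2) = 11970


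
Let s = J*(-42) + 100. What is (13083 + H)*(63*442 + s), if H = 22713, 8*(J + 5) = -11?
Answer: 1009939395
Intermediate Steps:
J = -51/8 (J = -5 + (⅛)*(-11) = -5 - 11/8 = -51/8 ≈ -6.3750)
s = 1471/4 (s = -51/8*(-42) + 100 = 1071/4 + 100 = 1471/4 ≈ 367.75)
(13083 + H)*(63*442 + s) = (13083 + 22713)*(63*442 + 1471/4) = 35796*(27846 + 1471/4) = 35796*(112855/4) = 1009939395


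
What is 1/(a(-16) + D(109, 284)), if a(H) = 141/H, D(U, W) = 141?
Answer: 16/2115 ≈ 0.0075650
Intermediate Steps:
1/(a(-16) + D(109, 284)) = 1/(141/(-16) + 141) = 1/(141*(-1/16) + 141) = 1/(-141/16 + 141) = 1/(2115/16) = 16/2115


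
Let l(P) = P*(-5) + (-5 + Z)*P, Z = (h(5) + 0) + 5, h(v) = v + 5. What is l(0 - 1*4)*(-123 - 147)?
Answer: 5400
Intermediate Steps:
h(v) = 5 + v
Z = 15 (Z = ((5 + 5) + 0) + 5 = (10 + 0) + 5 = 10 + 5 = 15)
l(P) = 5*P (l(P) = P*(-5) + (-5 + 15)*P = -5*P + 10*P = 5*P)
l(0 - 1*4)*(-123 - 147) = (5*(0 - 1*4))*(-123 - 147) = (5*(0 - 4))*(-270) = (5*(-4))*(-270) = -20*(-270) = 5400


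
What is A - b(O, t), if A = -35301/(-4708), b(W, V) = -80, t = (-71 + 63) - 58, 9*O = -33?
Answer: 411941/4708 ≈ 87.498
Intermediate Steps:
O = -11/3 (O = (1/9)*(-33) = -11/3 ≈ -3.6667)
t = -66 (t = -8 - 58 = -66)
A = 35301/4708 (A = -35301*(-1/4708) = 35301/4708 ≈ 7.4981)
A - b(O, t) = 35301/4708 - 1*(-80) = 35301/4708 + 80 = 411941/4708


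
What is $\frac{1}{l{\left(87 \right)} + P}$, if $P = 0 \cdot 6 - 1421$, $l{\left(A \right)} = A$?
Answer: $- \frac{1}{1334} \approx -0.00074963$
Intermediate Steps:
$P = -1421$ ($P = 0 - 1421 = -1421$)
$\frac{1}{l{\left(87 \right)} + P} = \frac{1}{87 - 1421} = \frac{1}{-1334} = - \frac{1}{1334}$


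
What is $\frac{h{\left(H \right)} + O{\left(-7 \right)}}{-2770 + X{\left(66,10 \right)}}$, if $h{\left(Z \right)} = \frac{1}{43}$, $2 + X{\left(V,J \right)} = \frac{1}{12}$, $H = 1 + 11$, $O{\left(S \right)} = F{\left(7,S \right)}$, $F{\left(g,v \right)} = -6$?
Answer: $\frac{3084}{1430309} \approx 0.0021562$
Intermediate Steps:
$O{\left(S \right)} = -6$
$H = 12$
$X{\left(V,J \right)} = - \frac{23}{12}$ ($X{\left(V,J \right)} = -2 + \frac{1}{12} = - \frac{23}{12}$)
$h{\left(Z \right)} = \frac{1}{43}$
$\frac{h{\left(H \right)} + O{\left(-7 \right)}}{-2770 + X{\left(66,10 \right)}} = \frac{\frac{1}{43} - 6}{-2770 - \frac{23}{12}} = - \frac{257}{43 \left(- \frac{33263}{12}\right)} = \left(- \frac{257}{43}\right) \left(- \frac{12}{33263}\right) = \frac{3084}{1430309}$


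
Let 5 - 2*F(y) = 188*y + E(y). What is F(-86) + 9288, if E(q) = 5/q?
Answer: 2988419/172 ≈ 17375.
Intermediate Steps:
F(y) = 5/2 - 94*y - 5/(2*y) (F(y) = 5/2 - (188*y + 5/y)/2 = 5/2 - (5/y + 188*y)/2 = 5/2 + (-94*y - 5/(2*y)) = 5/2 - 94*y - 5/(2*y))
F(-86) + 9288 = (½)*(-5 - 86*(5 - 188*(-86)))/(-86) + 9288 = (½)*(-1/86)*(-5 - 86*(5 + 16168)) + 9288 = (½)*(-1/86)*(-5 - 86*16173) + 9288 = (½)*(-1/86)*(-5 - 1390878) + 9288 = (½)*(-1/86)*(-1390883) + 9288 = 1390883/172 + 9288 = 2988419/172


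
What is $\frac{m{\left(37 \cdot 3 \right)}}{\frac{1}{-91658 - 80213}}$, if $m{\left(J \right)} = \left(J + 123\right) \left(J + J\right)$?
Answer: $-8928354708$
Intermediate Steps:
$m{\left(J \right)} = 2 J \left(123 + J\right)$ ($m{\left(J \right)} = \left(123 + J\right) 2 J = 2 J \left(123 + J\right)$)
$\frac{m{\left(37 \cdot 3 \right)}}{\frac{1}{-91658 - 80213}} = \frac{2 \cdot 37 \cdot 3 \left(123 + 37 \cdot 3\right)}{\frac{1}{-91658 - 80213}} = \frac{2 \cdot 111 \left(123 + 111\right)}{\frac{1}{-171871}} = \frac{2 \cdot 111 \cdot 234}{- \frac{1}{171871}} = 51948 \left(-171871\right) = -8928354708$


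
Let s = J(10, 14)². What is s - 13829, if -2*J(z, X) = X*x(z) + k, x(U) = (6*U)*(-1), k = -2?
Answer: 163412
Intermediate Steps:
x(U) = -6*U
J(z, X) = 1 + 3*X*z (J(z, X) = -(X*(-6*z) - 2)/2 = -(-6*X*z - 2)/2 = -(-2 - 6*X*z)/2 = 1 + 3*X*z)
s = 177241 (s = (1 + 3*14*10)² = (1 + 420)² = 421² = 177241)
s - 13829 = 177241 - 13829 = 163412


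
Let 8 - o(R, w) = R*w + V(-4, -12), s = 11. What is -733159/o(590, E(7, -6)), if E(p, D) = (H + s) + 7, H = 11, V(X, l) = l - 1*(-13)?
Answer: 733159/17103 ≈ 42.867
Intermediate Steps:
V(X, l) = 13 + l (V(X, l) = l + 13 = 13 + l)
E(p, D) = 29 (E(p, D) = (11 + 11) + 7 = 22 + 7 = 29)
o(R, w) = 7 - R*w (o(R, w) = 8 - (R*w + (13 - 12)) = 8 - (R*w + 1) = 8 - (1 + R*w) = 8 + (-1 - R*w) = 7 - R*w)
-733159/o(590, E(7, -6)) = -733159/(7 - 1*590*29) = -733159/(7 - 17110) = -733159/(-17103) = -733159*(-1/17103) = 733159/17103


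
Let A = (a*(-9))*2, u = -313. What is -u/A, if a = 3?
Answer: -313/54 ≈ -5.7963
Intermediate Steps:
A = -54 (A = (3*(-9))*2 = -27*2 = -54)
-u/A = -(-313)/(-54) = -(-313)*(-1)/54 = -1*313/54 = -313/54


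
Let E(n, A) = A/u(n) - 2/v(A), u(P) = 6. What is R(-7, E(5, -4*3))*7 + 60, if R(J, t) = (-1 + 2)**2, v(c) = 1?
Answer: 67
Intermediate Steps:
E(n, A) = -2 + A/6 (E(n, A) = A/6 - 2/1 = A*(1/6) - 2*1 = A/6 - 2 = -2 + A/6)
R(J, t) = 1 (R(J, t) = 1**2 = 1)
R(-7, E(5, -4*3))*7 + 60 = 1*7 + 60 = 7 + 60 = 67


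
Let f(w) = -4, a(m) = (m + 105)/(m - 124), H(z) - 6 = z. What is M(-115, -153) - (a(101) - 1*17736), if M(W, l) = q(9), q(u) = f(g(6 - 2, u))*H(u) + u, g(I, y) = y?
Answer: 406961/23 ≈ 17694.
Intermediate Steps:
H(z) = 6 + z
a(m) = (105 + m)/(-124 + m)
q(u) = -24 - 3*u (q(u) = -4*(6 + u) + u = (-24 - 4*u) + u = -24 - 3*u)
M(W, l) = -51 (M(W, l) = -24 - 3*9 = -24 - 27 = -51)
M(-115, -153) - (a(101) - 1*17736) = -51 - ((105 + 101)/(-124 + 101) - 1*17736) = -51 - (206/(-23) - 17736) = -51 - (-1/23*206 - 17736) = -51 - (-206/23 - 17736) = -51 - 1*(-408134/23) = -51 + 408134/23 = 406961/23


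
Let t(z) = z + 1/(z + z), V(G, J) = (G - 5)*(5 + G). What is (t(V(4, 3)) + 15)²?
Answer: 11449/324 ≈ 35.336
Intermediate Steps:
V(G, J) = (-5 + G)*(5 + G)
t(z) = z + 1/(2*z)
(t(V(4, 3)) + 15)² = (((-25 + 4²) + 1/(2*(-25 + 4²))) + 15)² = (((-25 + 16) + 1/(2*(-25 + 16))) + 15)² = ((-9 + (½)/(-9)) + 15)² = ((-9 + (½)*(-⅑)) + 15)² = ((-9 - 1/18) + 15)² = (-163/18 + 15)² = (107/18)² = 11449/324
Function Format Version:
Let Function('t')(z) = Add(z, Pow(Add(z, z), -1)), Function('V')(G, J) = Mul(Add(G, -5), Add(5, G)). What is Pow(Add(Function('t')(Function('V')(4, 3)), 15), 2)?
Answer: Rational(11449, 324) ≈ 35.336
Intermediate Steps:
Function('V')(G, J) = Mul(Add(-5, G), Add(5, G))
Function('t')(z) = Add(z, Mul(Rational(1, 2), Pow(z, -1))) (Function('t')(z) = Add(z, Pow(Mul(2, z), -1)) = Add(z, Mul(Rational(1, 2), Pow(z, -1))))
Pow(Add(Function('t')(Function('V')(4, 3)), 15), 2) = Pow(Add(Add(Add(-25, Pow(4, 2)), Mul(Rational(1, 2), Pow(Add(-25, Pow(4, 2)), -1))), 15), 2) = Pow(Add(Add(Add(-25, 16), Mul(Rational(1, 2), Pow(Add(-25, 16), -1))), 15), 2) = Pow(Add(Add(-9, Mul(Rational(1, 2), Pow(-9, -1))), 15), 2) = Pow(Add(Add(-9, Mul(Rational(1, 2), Rational(-1, 9))), 15), 2) = Pow(Add(Add(-9, Rational(-1, 18)), 15), 2) = Pow(Add(Rational(-163, 18), 15), 2) = Pow(Rational(107, 18), 2) = Rational(11449, 324)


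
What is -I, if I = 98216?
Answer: -98216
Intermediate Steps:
-I = -1*98216 = -98216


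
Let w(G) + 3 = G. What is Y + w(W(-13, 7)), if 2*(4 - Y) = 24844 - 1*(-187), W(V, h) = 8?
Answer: -25013/2 ≈ -12507.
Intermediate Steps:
Y = -25023/2 (Y = 4 - (24844 - 1*(-187))/2 = 4 - (24844 + 187)/2 = 4 - ½*25031 = 4 - 25031/2 = -25023/2 ≈ -12512.)
w(G) = -3 + G
Y + w(W(-13, 7)) = -25023/2 + (-3 + 8) = -25023/2 + 5 = -25013/2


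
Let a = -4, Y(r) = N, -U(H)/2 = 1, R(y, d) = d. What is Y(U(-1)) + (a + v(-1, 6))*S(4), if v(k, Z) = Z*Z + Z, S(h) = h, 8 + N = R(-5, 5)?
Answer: 149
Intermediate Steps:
U(H) = -2 (U(H) = -2*1 = -2)
N = -3 (N = -8 + 5 = -3)
v(k, Z) = Z + Z² (v(k, Z) = Z² + Z = Z + Z²)
Y(r) = -3
Y(U(-1)) + (a + v(-1, 6))*S(4) = -3 + (-4 + 6*(1 + 6))*4 = -3 + (-4 + 6*7)*4 = -3 + (-4 + 42)*4 = -3 + 38*4 = -3 + 152 = 149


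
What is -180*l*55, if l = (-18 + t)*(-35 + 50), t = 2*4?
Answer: 1485000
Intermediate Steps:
t = 8
l = -150 (l = (-18 + 8)*(-35 + 50) = -10*15 = -150)
-180*l*55 = -180*(-150)*55 = 27000*55 = 1485000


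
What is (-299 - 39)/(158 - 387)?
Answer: 338/229 ≈ 1.4760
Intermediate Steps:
(-299 - 39)/(158 - 387) = -338/(-229) = -338*(-1/229) = 338/229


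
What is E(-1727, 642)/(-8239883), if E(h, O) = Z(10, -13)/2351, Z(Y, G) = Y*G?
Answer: 130/19371964933 ≈ 6.7107e-9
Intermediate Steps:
Z(Y, G) = G*Y
E(h, O) = -130/2351 (E(h, O) = -13*10/2351 = -130*1/2351 = -130/2351)
E(-1727, 642)/(-8239883) = -130/2351/(-8239883) = -130/2351*(-1/8239883) = 130/19371964933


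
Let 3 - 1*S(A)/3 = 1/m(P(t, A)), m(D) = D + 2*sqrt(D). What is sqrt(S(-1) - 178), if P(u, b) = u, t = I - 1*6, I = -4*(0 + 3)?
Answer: sqrt(2)*sqrt((1013 - 338*I*sqrt(2))/(-3 + I*sqrt(2)))/2 ≈ 0.0024734 + 12.995*I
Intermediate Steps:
I = -12 (I = -4*3 = -12)
t = -18 (t = -12 - 1*6 = -12 - 6 = -18)
S(A) = 9 - 3/(-18 + 6*I*sqrt(2)) (S(A) = 9 - 3/(-18 + 2*sqrt(-18)) = 9 - 3/(-18 + 2*(3*I*sqrt(2))) = 9 - 3/(-18 + 6*I*sqrt(2)))
sqrt(S(-1) - 178) = sqrt((201/22 + I*sqrt(2)/22) - 178) = sqrt(-3715/22 + I*sqrt(2)/22)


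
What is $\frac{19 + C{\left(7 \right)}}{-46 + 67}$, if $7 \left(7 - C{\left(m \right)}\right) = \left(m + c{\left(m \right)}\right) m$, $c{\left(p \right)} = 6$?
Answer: $\frac{13}{21} \approx 0.61905$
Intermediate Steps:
$C{\left(m \right)} = 7 - \frac{m \left(6 + m\right)}{7}$ ($C{\left(m \right)} = 7 - \frac{\left(m + 6\right) m}{7} = 7 - \frac{\left(6 + m\right) m}{7} = 7 - \frac{m \left(6 + m\right)}{7}$)
$\frac{19 + C{\left(7 \right)}}{-46 + 67} = \frac{19 - \left(-1 + 7\right)}{-46 + 67} = \frac{19 - 6}{21} = \left(19 - 6\right) \frac{1}{21} = 13 \cdot \frac{1}{21} = \frac{13}{21}$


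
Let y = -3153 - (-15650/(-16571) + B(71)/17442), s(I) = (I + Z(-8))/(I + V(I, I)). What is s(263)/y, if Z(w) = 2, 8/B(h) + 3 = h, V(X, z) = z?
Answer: -651043187955/4075714046545712 ≈ -0.00015974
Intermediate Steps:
B(h) = 8/(-3 + h)
s(I) = (2 + I)/(2*I) (s(I) = (I + 2)/(I + I) = (2 + I)/((2*I)) = (2 + I)*(1/(2*I)) = (2 + I)/(2*I))
y = -7748505791912/2456766747 (y = -3153 - (-15650/(-16571) + (8/(-3 + 71))/17442) = -3153 - (-15650*(-1/16571) + (8/68)*(1/17442)) = -3153 - (15650/16571 + (8*(1/68))*(1/17442)) = -3153 - (15650/16571 + (2/17)*(1/17442)) = -3153 - (15650/16571 + 1/148257) = -3153 - 1*2320238621/2456766747 = -3153 - 2320238621/2456766747 = -7748505791912/2456766747 ≈ -3153.9)
s(263)/y = ((1/2)*(2 + 263)/263)/(-7748505791912/2456766747) = ((1/2)*(1/263)*265)*(-2456766747/7748505791912) = (265/526)*(-2456766747/7748505791912) = -651043187955/4075714046545712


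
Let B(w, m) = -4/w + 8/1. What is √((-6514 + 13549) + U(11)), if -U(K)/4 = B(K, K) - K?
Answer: √852863/11 ≈ 83.955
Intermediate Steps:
B(w, m) = 8 - 4/w (B(w, m) = -4/w + 8*1 = -4/w + 8 = 8 - 4/w)
U(K) = -32 + 4*K + 16/K (U(K) = -4*((8 - 4/K) - K) = -4*(8 - K - 4/K) = -32 + 4*K + 16/K)
√((-6514 + 13549) + U(11)) = √((-6514 + 13549) + (-32 + 4*11 + 16/11)) = √(7035 + (-32 + 44 + 16*(1/11))) = √(7035 + (-32 + 44 + 16/11)) = √(7035 + 148/11) = √(77533/11) = √852863/11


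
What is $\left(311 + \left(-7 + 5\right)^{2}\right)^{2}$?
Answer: $99225$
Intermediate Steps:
$\left(311 + \left(-7 + 5\right)^{2}\right)^{2} = \left(311 + \left(-2\right)^{2}\right)^{2} = \left(311 + 4\right)^{2} = 315^{2} = 99225$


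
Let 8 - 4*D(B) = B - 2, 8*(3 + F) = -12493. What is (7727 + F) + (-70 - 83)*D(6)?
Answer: 48075/8 ≈ 6009.4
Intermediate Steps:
F = -12517/8 (F = -3 + (1/8)*(-12493) = -3 - 12493/8 = -12517/8 ≈ -1564.6)
D(B) = 5/2 - B/4 (D(B) = 2 - (B - 2)/4 = 2 - (-2 + B)/4 = 2 + (1/2 - B/4) = 5/2 - B/4)
(7727 + F) + (-70 - 83)*D(6) = (7727 - 12517/8) + (-70 - 83)*(5/2 - 1/4*6) = 49299/8 - 153*(5/2 - 3/2) = 49299/8 - 153*1 = 49299/8 - 153 = 48075/8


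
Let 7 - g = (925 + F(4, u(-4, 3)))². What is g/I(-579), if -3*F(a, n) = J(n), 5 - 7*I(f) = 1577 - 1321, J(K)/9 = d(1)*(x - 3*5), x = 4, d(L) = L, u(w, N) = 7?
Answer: 6424299/251 ≈ 25595.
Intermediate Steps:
J(K) = -99 (J(K) = 9*(1*(4 - 3*5)) = 9*(1*(4 - 15)) = 9*(1*(-11)) = 9*(-11) = -99)
I(f) = -251/7 (I(f) = 5/7 - (1577 - 1321)/7 = 5/7 - ⅐*256 = 5/7 - 256/7 = -251/7)
F(a, n) = 33 (F(a, n) = -⅓*(-99) = 33)
g = -917757 (g = 7 - (925 + 33)² = 7 - 1*958² = 7 - 1*917764 = 7 - 917764 = -917757)
g/I(-579) = -917757/(-251/7) = -917757*(-7/251) = 6424299/251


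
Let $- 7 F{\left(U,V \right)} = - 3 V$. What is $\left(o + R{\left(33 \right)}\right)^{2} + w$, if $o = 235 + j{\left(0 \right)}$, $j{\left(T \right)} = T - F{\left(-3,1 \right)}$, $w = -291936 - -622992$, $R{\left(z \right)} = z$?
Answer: $\frac{19729873}{49} \approx 4.0265 \cdot 10^{5}$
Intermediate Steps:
$w = 331056$ ($w = -291936 + 622992 = 331056$)
$F{\left(U,V \right)} = \frac{3 V}{7}$ ($F{\left(U,V \right)} = - \frac{\left(-3\right) V}{7} = \frac{3 V}{7}$)
$j{\left(T \right)} = - \frac{3}{7} + T$ ($j{\left(T \right)} = T - \frac{3}{7} \cdot 1 = T - \frac{3}{7} = - \frac{3}{7} + T$)
$o = \frac{1642}{7}$ ($o = 235 + \left(- \frac{3}{7} + 0\right) = 235 - \frac{3}{7} = \frac{1642}{7} \approx 234.57$)
$\left(o + R{\left(33 \right)}\right)^{2} + w = \left(\frac{1642}{7} + 33\right)^{2} + 331056 = \left(\frac{1873}{7}\right)^{2} + 331056 = \frac{3508129}{49} + 331056 = \frac{19729873}{49}$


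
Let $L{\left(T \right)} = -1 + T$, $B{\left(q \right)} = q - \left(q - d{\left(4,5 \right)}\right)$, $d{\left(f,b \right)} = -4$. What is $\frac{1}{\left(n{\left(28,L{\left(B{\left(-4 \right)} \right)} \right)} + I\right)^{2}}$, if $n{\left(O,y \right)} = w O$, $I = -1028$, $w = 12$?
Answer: $\frac{1}{478864} \approx 2.0883 \cdot 10^{-6}$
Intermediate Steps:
$B{\left(q \right)} = -4$ ($B{\left(q \right)} = q - \left(4 + q\right) = -4$)
$n{\left(O,y \right)} = 12 O$
$\frac{1}{\left(n{\left(28,L{\left(B{\left(-4 \right)} \right)} \right)} + I\right)^{2}} = \frac{1}{\left(12 \cdot 28 - 1028\right)^{2}} = \frac{1}{\left(336 - 1028\right)^{2}} = \frac{1}{\left(-692\right)^{2}} = \frac{1}{478864}$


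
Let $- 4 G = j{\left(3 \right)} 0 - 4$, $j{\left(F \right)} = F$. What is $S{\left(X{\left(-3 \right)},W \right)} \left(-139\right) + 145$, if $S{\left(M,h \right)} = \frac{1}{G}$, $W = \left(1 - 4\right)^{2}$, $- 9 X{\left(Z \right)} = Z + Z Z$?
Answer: $6$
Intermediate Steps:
$X{\left(Z \right)} = - \frac{Z}{9} - \frac{Z^{2}}{9}$ ($X{\left(Z \right)} = - \frac{Z + Z Z}{9} = - \frac{Z + Z^{2}}{9} = - \frac{Z}{9} - \frac{Z^{2}}{9}$)
$W = 9$ ($W = \left(-3\right)^{2} = 9$)
$G = 1$ ($G = - \frac{3 \cdot 0 - 4}{4} = - \frac{0 - 4}{4} = \left(- \frac{1}{4}\right) \left(-4\right) = 1$)
$S{\left(M,h \right)} = 1$ ($S{\left(M,h \right)} = 1^{-1} = 1$)
$S{\left(X{\left(-3 \right)},W \right)} \left(-139\right) + 145 = 1 \left(-139\right) + 145 = -139 + 145 = 6$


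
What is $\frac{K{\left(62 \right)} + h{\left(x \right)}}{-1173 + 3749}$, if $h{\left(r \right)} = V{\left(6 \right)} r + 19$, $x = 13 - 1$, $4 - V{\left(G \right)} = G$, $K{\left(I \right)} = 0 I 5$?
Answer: $- \frac{5}{2576} \approx -0.001941$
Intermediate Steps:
$K{\left(I \right)} = 0$ ($K{\left(I \right)} = 0 \cdot 5 = 0$)
$V{\left(G \right)} = 4 - G$
$x = 12$
$h{\left(r \right)} = 19 - 2 r$ ($h{\left(r \right)} = \left(4 - 6\right) r + 19 = - 2 r + 19 = 19 - 2 r$)
$\frac{K{\left(62 \right)} + h{\left(x \right)}}{-1173 + 3749} = \frac{0 + \left(19 - 24\right)}{-1173 + 3749} = \frac{0 + \left(19 - 24\right)}{2576} = \left(0 - 5\right) \frac{1}{2576} = \left(-5\right) \frac{1}{2576} = - \frac{5}{2576}$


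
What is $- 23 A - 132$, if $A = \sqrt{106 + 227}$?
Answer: $-132 - 69 \sqrt{37} \approx -551.71$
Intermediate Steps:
$A = 3 \sqrt{37}$ ($A = \sqrt{333} = 3 \sqrt{37} \approx 18.248$)
$- 23 A - 132 = - 23 \cdot 3 \sqrt{37} - 132 = - 69 \sqrt{37} - 132 = -132 - 69 \sqrt{37}$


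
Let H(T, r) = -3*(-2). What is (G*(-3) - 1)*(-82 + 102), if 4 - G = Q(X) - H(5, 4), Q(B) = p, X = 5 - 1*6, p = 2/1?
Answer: -500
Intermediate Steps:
H(T, r) = 6
p = 2 (p = 2*1 = 2)
X = -1 (X = 5 - 6 = -1)
Q(B) = 2
G = 8 (G = 4 - (2 - 1*6) = 4 - (2 - 6) = 4 - 1*(-4) = 4 + 4 = 8)
(G*(-3) - 1)*(-82 + 102) = (8*(-3) - 1)*(-82 + 102) = (-24 - 1)*20 = -25*20 = -500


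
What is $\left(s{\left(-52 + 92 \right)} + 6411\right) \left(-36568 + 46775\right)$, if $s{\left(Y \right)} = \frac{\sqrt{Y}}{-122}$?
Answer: $65437077 - \frac{10207 \sqrt{10}}{61} \approx 6.5437 \cdot 10^{7}$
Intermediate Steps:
$s{\left(Y \right)} = - \frac{\sqrt{Y}}{122}$
$\left(s{\left(-52 + 92 \right)} + 6411\right) \left(-36568 + 46775\right) = \left(- \frac{\sqrt{-52 + 92}}{122} + 6411\right) \left(-36568 + 46775\right) = \left(- \frac{\sqrt{40}}{122} + 6411\right) 10207 = \left(- \frac{2 \sqrt{10}}{122} + 6411\right) 10207 = \left(- \frac{\sqrt{10}}{61} + 6411\right) 10207 = \left(6411 - \frac{\sqrt{10}}{61}\right) 10207 = 65437077 - \frac{10207 \sqrt{10}}{61}$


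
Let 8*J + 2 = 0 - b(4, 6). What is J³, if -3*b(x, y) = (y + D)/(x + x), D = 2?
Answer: -125/13824 ≈ -0.0090422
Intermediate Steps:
b(x, y) = -(2 + y)/(6*x) (b(x, y) = -(y + 2)/(3*(x + x)) = -(2 + y)/(3*(2*x)) = -(2 + y)*1/(2*x)/3 = -(2 + y)/(6*x))
J = -5/24 (J = -¼ + (0 - (-2 - 1*6)/(6*4))/8 = -¼ + (0 - (-2 - 6)/(6*4))/8 = -¼ + (0 - (-8)/(6*4))/8 = -¼ + (0 - 1*(-⅓))/8 = -¼ + (0 + ⅓)/8 = -¼ + (⅛)*(⅓) = -¼ + 1/24 = -5/24 ≈ -0.20833)
J³ = (-5/24)³ = -125/13824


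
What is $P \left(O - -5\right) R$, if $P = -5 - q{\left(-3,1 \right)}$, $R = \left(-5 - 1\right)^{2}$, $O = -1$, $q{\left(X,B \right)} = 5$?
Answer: $-1440$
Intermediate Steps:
$R = 36$ ($R = \left(-6\right)^{2} = 36$)
$P = -10$ ($P = -5 - 5 = -10$)
$P \left(O - -5\right) R = - 10 \left(-1 - -5\right) 36 = - 10 \left(-1 + 5\right) 36 = \left(-10\right) 4 \cdot 36 = \left(-40\right) 36 = -1440$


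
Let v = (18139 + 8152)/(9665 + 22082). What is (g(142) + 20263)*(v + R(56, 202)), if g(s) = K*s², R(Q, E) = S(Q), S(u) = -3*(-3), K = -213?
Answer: -1333756573366/31747 ≈ -4.2012e+7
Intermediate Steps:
S(u) = 9
R(Q, E) = 9
v = 26291/31747 ≈ 0.82814
g(s) = -213*s²
(g(142) + 20263)*(v + R(56, 202)) = (-213*142² + 20263)*(26291/31747 + 9) = (-213*20164 + 20263)*(312014/31747) = (-4294932 + 20263)*(312014/31747) = -4274669*312014/31747 = -1333756573366/31747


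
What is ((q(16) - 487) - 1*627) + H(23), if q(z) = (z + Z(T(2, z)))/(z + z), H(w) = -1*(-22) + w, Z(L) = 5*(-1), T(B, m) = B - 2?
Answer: -34197/32 ≈ -1068.7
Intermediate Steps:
T(B, m) = -2 + B
Z(L) = -5
H(w) = 22 + w
q(z) = (-5 + z)/(2*z) (q(z) = (z - 5)/(z + z) = (-5 + z)/((2*z)) = (-5 + z)*(1/(2*z)) = (-5 + z)/(2*z))
((q(16) - 487) - 1*627) + H(23) = (((1/2)*(-5 + 16)/16 - 487) - 1*627) + (22 + 23) = (((1/2)*(1/16)*11 - 487) - 627) + 45 = ((11/32 - 487) - 627) + 45 = (-15573/32 - 627) + 45 = -35637/32 + 45 = -34197/32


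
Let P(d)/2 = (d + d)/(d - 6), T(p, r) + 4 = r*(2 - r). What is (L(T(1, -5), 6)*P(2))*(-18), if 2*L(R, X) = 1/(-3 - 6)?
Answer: -2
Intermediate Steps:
T(p, r) = -4 + r*(2 - r)
L(R, X) = -1/18 (L(R, X) = 1/(2*(-3 - 6)) = (1/2)/(-9) = (1/2)*(-1/9) = -1/18)
P(d) = 4*d/(-6 + d) (P(d) = 2*((d + d)/(d - 6)) = 2*((2*d)/(-6 + d)) = 2*(2*d/(-6 + d)) = 4*d/(-6 + d))
(L(T(1, -5), 6)*P(2))*(-18) = -2*2/(9*(-6 + 2))*(-18) = -2*2/(9*(-4))*(-18) = -2*2*(-1)/(9*4)*(-18) = -1/18*(-2)*(-18) = (1/9)*(-18) = -2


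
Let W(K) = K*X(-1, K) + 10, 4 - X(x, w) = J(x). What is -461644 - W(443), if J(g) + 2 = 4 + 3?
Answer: -461211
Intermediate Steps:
J(g) = 5 (J(g) = -2 + (4 + 3) = -2 + 7 = 5)
X(x, w) = -1 (X(x, w) = 4 - 1*5 = 4 - 5 = -1)
W(K) = 10 - K (W(K) = K*(-1) + 10 = -K + 10 = 10 - K)
-461644 - W(443) = -461644 - (10 - 1*443) = -461644 - (10 - 443) = -461644 - 1*(-433) = -461644 + 433 = -461211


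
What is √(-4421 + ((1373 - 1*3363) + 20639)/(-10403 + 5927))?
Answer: I*√22164083355/2238 ≈ 66.522*I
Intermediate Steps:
√(-4421 + ((1373 - 1*3363) + 20639)/(-10403 + 5927)) = √(-4421 + ((1373 - 3363) + 20639)/(-4476)) = √(-4421 + (-1990 + 20639)*(-1/4476)) = √(-4421 + 18649*(-1/4476)) = √(-4421 - 18649/4476) = √(-19807045/4476) = I*√22164083355/2238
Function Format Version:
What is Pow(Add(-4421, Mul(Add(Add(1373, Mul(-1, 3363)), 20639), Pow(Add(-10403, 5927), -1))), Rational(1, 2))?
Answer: Mul(Rational(1, 2238), I, Pow(22164083355, Rational(1, 2))) ≈ Mul(66.522, I)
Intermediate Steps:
Pow(Add(-4421, Mul(Add(Add(1373, Mul(-1, 3363)), 20639), Pow(Add(-10403, 5927), -1))), Rational(1, 2)) = Pow(Add(-4421, Mul(Add(Add(1373, -3363), 20639), Pow(-4476, -1))), Rational(1, 2)) = Pow(Add(-4421, Mul(Add(-1990, 20639), Rational(-1, 4476))), Rational(1, 2)) = Pow(Add(-4421, Mul(18649, Rational(-1, 4476))), Rational(1, 2)) = Pow(Add(-4421, Rational(-18649, 4476)), Rational(1, 2)) = Pow(Rational(-19807045, 4476), Rational(1, 2)) = Mul(Rational(1, 2238), I, Pow(22164083355, Rational(1, 2)))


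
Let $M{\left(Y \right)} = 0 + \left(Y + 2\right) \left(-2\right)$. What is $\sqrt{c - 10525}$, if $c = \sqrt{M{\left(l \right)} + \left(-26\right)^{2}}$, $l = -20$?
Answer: $\sqrt{-10525 + 2 \sqrt{178}} \approx 102.46 i$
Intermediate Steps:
$M{\left(Y \right)} = -4 - 2 Y$ ($M{\left(Y \right)} = 0 + \left(2 + Y\right) \left(-2\right) = 0 - \left(4 + 2 Y\right) = -4 - 2 Y$)
$c = 2 \sqrt{178}$ ($c = \sqrt{\left(-4 - -40\right) + \left(-26\right)^{2}} = \sqrt{\left(-4 + 40\right) + 676} = \sqrt{36 + 676} = \sqrt{712} = 2 \sqrt{178} \approx 26.683$)
$\sqrt{c - 10525} = \sqrt{2 \sqrt{178} - 10525} = \sqrt{-10525 + 2 \sqrt{178}}$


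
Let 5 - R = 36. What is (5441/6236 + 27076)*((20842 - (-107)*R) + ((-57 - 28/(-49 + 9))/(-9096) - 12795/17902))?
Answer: 2409167985044642161501/5077244938560 ≈ 4.7450e+8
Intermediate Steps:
R = -31 (R = 5 - 1*36 = 5 - 36 = -31)
(5441/6236 + 27076)*((20842 - (-107)*R) + ((-57 - 28/(-49 + 9))/(-9096) - 12795/17902)) = (5441/6236 + 27076)*((20842 - (-107)*(-31)) + ((-57 - 28/(-49 + 9))/(-9096) - 12795/17902)) = (5441*(1/6236) + 27076)*((20842 - 1*3317) + ((-57 - 28/(-40))*(-1/9096) - 12795*1/17902)) = (5441/6236 + 27076)*((20842 - 3317) + ((-57 - 28*(-1/40))*(-1/9096) - 12795/17902)) = 168851377*(17525 + ((-57 + 7/10)*(-1/9096) - 12795/17902))/6236 = 168851377*(17525 + (-563/10*(-1/9096) - 12795/17902))/6236 = 168851377*(17525 + (563/90960 - 12795/17902))/6236 = 168851377*(17525 - 576877187/814182960)/6236 = (168851377/6236)*(14267979496813/814182960) = 2409167985044642161501/5077244938560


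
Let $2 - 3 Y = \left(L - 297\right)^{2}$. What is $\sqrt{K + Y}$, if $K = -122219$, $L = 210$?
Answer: $\frac{4 i \sqrt{70167}}{3} \approx 353.19 i$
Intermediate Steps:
$Y = - \frac{7567}{3}$ ($Y = \frac{2}{3} - \frac{\left(210 - 297\right)^{2}}{3} = \frac{2}{3} - \frac{\left(-87\right)^{2}}{3} = \frac{2}{3} - 2523 = - \frac{7567}{3} \approx -2522.3$)
$\sqrt{K + Y} = \sqrt{-122219 - \frac{7567}{3}} = \sqrt{- \frac{374224}{3}} = \frac{4 i \sqrt{70167}}{3}$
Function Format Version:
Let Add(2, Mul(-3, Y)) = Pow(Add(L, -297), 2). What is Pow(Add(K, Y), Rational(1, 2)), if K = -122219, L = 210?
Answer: Mul(Rational(4, 3), I, Pow(70167, Rational(1, 2))) ≈ Mul(353.19, I)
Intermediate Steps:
Y = Rational(-7567, 3) (Y = Add(Rational(2, 3), Mul(Rational(-1, 3), Pow(Add(210, -297), 2))) = Add(Rational(2, 3), Mul(Rational(-1, 3), Pow(-87, 2))) = Add(Rational(2, 3), Mul(Rational(-1, 3), 7569)) = Add(Rational(2, 3), -2523) = Rational(-7567, 3) ≈ -2522.3)
Pow(Add(K, Y), Rational(1, 2)) = Pow(Add(-122219, Rational(-7567, 3)), Rational(1, 2)) = Pow(Rational(-374224, 3), Rational(1, 2)) = Mul(Rational(4, 3), I, Pow(70167, Rational(1, 2)))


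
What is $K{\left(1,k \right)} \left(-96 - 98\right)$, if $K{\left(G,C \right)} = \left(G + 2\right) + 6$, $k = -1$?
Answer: $-1746$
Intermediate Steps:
$K{\left(G,C \right)} = 8 + G$ ($K{\left(G,C \right)} = \left(2 + G\right) + 6 = 8 + G$)
$K{\left(1,k \right)} \left(-96 - 98\right) = \left(8 + 1\right) \left(-96 - 98\right) = 9 \left(-194\right) = -1746$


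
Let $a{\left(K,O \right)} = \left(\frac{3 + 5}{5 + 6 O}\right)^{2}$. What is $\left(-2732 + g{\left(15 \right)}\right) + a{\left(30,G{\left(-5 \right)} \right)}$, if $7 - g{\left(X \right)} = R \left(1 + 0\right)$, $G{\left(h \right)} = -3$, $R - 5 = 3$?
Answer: $- \frac{461813}{169} \approx -2732.6$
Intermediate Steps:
$R = 8$ ($R = 5 + 3 = 8$)
$g{\left(X \right)} = -1$ ($g{\left(X \right)} = 7 - 8 \left(1 + 0\right) = 7 - 8 \cdot 1 = 7 - 8 = -1$)
$a{\left(K,O \right)} = \frac{64}{\left(5 + 6 O\right)^{2}}$ ($a{\left(K,O \right)} = \left(\frac{8}{5 + 6 O}\right)^{2} = \frac{64}{\left(5 + 6 O\right)^{2}}$)
$\left(-2732 + g{\left(15 \right)}\right) + a{\left(30,G{\left(-5 \right)} \right)} = \left(-2732 - 1\right) + \frac{64}{\left(5 + 6 \left(-3\right)\right)^{2}} = -2733 + \frac{64}{\left(5 - 18\right)^{2}} = -2733 + \frac{64}{169} = - \frac{461813}{169}$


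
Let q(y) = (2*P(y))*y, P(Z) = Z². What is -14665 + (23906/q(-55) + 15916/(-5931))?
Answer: -14473702800868/986770125 ≈ -14668.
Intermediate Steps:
q(y) = 2*y³ (q(y) = (2*y²)*y = 2*y³)
-14665 + (23906/q(-55) + 15916/(-5931)) = -14665 + (23906/((2*(-55)³)) + 15916/(-5931)) = -14665 + (23906/((2*(-166375))) + 15916*(-1/5931)) = -14665 + (23906/(-332750) - 15916/5931) = -14665 + (23906*(-1/332750) - 15916/5931) = -14665 + (-11953/166375 - 15916/5931) = -14665 - 2718917743/986770125 = -14473702800868/986770125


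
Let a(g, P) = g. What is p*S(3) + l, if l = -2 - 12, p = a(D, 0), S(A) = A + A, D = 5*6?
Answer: 166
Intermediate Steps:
D = 30
S(A) = 2*A
p = 30
l = -14
p*S(3) + l = 30*(2*3) - 14 = 30*6 - 14 = 180 - 14 = 166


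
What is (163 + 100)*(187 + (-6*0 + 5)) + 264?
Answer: 50760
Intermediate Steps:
(163 + 100)*(187 + (-6*0 + 5)) + 264 = 263*(187 + (0 + 5)) + 264 = 263*(187 + 5) + 264 = 263*192 + 264 = 50496 + 264 = 50760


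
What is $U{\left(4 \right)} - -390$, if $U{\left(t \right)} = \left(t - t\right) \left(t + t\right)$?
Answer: $390$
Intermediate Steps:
$U{\left(t \right)} = 0$ ($U{\left(t \right)} = 0 \cdot 2 t = 0$)
$U{\left(4 \right)} - -390 = 0 - -390 = 0 + 390 = 390$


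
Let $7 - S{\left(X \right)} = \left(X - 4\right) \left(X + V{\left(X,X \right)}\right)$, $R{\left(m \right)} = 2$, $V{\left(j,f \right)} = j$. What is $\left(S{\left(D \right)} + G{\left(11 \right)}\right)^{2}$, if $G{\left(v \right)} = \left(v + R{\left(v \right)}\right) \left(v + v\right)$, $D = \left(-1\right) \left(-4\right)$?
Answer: $85849$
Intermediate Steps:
$D = 4$
$G{\left(v \right)} = 2 v \left(2 + v\right)$ ($G{\left(v \right)} = \left(v + 2\right) \left(v + v\right) = \left(2 + v\right) 2 v = 2 v \left(2 + v\right)$)
$S{\left(X \right)} = 7 - 2 X \left(-4 + X\right)$ ($S{\left(X \right)} = 7 - \left(X - 4\right) \left(X + X\right) = 7 - \left(-4 + X\right) 2 X = 7 - 2 X \left(-4 + X\right)$)
$\left(S{\left(D \right)} + G{\left(11 \right)}\right)^{2} = \left(\left(7 - 2 \cdot 4^{2} + 8 \cdot 4\right) + 2 \cdot 11 \left(2 + 11\right)\right)^{2} = \left(\left(7 - 32 + 32\right) + 2 \cdot 11 \cdot 13\right)^{2} = \left(\left(7 - 32 + 32\right) + 286\right)^{2} = \left(7 + 286\right)^{2} = 293^{2} = 85849$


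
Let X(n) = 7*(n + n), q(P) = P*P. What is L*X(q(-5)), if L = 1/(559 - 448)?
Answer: 350/111 ≈ 3.1532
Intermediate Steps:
q(P) = P²
L = 1/111 ≈ 0.0090090
X(n) = 14*n (X(n) = 7*(2*n) = 14*n)
L*X(q(-5)) = (14*(-5)²)/111 = (14*25)/111 = (1/111)*350 = 350/111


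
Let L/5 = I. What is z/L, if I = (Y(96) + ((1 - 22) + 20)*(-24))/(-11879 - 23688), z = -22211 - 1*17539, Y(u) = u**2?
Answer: 1346465/44 ≈ 30601.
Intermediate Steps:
z = -39750 (z = -22211 - 17539 = -39750)
I = -1320/5081 (I = (96**2 + ((1 - 22) + 20)*(-24))/(-11879 - 23688) = (9216 + (-21 + 20)*(-24))/(-35567) = (9216 - 1*(-24))*(-1/35567) = (9216 + 24)*(-1/35567) = 9240*(-1/35567) = -1320/5081 ≈ -0.25979)
L = -6600/5081 (L = 5*(-1320/5081) = -6600/5081 ≈ -1.2990)
z/L = -39750/(-6600/5081) = -39750*(-5081/6600) = 1346465/44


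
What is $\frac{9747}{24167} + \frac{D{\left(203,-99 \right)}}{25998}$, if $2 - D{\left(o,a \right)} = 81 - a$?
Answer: $\frac{124550390}{314146833} \approx 0.39647$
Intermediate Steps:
$D{\left(o,a \right)} = -79 + a$ ($D{\left(o,a \right)} = 2 - \left(81 - a\right) = 2 + \left(-81 + a\right) = -79 + a$)
$\frac{9747}{24167} + \frac{D{\left(203,-99 \right)}}{25998} = \frac{9747}{24167} + \frac{-79 - 99}{25998} = 9747 \cdot \frac{1}{24167} - \frac{89}{12999} = \frac{9747}{24167} - \frac{89}{12999} = \frac{124550390}{314146833}$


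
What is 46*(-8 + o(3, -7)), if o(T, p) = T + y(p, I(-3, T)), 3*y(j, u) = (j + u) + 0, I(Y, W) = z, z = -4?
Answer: -1196/3 ≈ -398.67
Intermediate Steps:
I(Y, W) = -4
y(j, u) = j/3 + u/3 (y(j, u) = ((j + u) + 0)/3 = (j + u)/3 = j/3 + u/3)
o(T, p) = -4/3 + T + p/3 (o(T, p) = T + (p/3 + (1/3)*(-4)) = T + (p/3 - 4/3) = T + (-4/3 + p/3) = -4/3 + T + p/3)
46*(-8 + o(3, -7)) = 46*(-8 + (-4/3 + 3 + (1/3)*(-7))) = 46*(-8 + (-4/3 + 3 - 7/3)) = 46*(-8 - 2/3) = 46*(-26/3) = -1196/3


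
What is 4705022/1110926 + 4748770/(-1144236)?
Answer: 27030873043/317790380634 ≈ 0.085059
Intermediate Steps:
4705022/1110926 + 4748770/(-1144236) = 4705022*(1/1110926) + 4748770*(-1/1144236) = 2352511/555463 - 2374385/572118 = 27030873043/317790380634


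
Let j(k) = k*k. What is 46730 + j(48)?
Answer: 49034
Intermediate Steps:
j(k) = k²
46730 + j(48) = 46730 + 48² = 46730 + 2304 = 49034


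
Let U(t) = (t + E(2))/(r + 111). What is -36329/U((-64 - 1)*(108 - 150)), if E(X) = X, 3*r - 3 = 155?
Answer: -17837539/8196 ≈ -2176.4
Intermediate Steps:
r = 158/3 (r = 1 + (1/3)*155 = 1 + 155/3 = 158/3 ≈ 52.667)
U(t) = 6/491 + 3*t/491 (U(t) = (t + 2)/(158/3 + 111) = (2 + t)/(491/3) = (2 + t)*(3/491) = 6/491 + 3*t/491)
-36329/U((-64 - 1)*(108 - 150)) = -36329/(6/491 + 3*((-64 - 1)*(108 - 150))/491) = -36329/(6/491 + 3*(-65*(-42))/491) = -36329/(6/491 + (3/491)*2730) = -36329/(6/491 + 8190/491) = -36329/8196/491 = -36329*491/8196 = -17837539/8196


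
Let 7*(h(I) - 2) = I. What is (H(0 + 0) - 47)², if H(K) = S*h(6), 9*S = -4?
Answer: 9247681/3969 ≈ 2330.0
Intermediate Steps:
S = -4/9 (S = (⅑)*(-4) = -4/9 ≈ -0.44444)
h(I) = 2 + I/7
H(K) = -80/63 (H(K) = -4*(2 + (⅐)*6)/9 = -4*(2 + 6/7)/9 = -4/9*20/7 = -80/63)
(H(0 + 0) - 47)² = (-80/63 - 47)² = (-3041/63)² = 9247681/3969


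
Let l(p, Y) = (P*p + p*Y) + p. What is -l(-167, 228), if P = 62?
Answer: 48597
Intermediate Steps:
l(p, Y) = 63*p + Y*p (l(p, Y) = (62*p + p*Y) + p = (62*p + Y*p) + p = 63*p + Y*p)
-l(-167, 228) = -(-167)*(63 + 228) = -(-167)*291 = -1*(-48597) = 48597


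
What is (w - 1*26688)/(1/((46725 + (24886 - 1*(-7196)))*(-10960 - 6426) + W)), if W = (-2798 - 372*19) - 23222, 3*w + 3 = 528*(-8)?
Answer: 38497711164230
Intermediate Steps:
w = -1409 (w = -1 + (528*(-8))/3 = -1 + (⅓)*(-4224) = -1 - 1408 = -1409)
W = -33088 (W = (-2798 - 7068) - 23222 = -9866 - 23222 = -33088)
(w - 1*26688)/(1/((46725 + (24886 - 1*(-7196)))*(-10960 - 6426) + W)) = (-1409 - 1*26688)/(1/((46725 + (24886 - 1*(-7196)))*(-10960 - 6426) - 33088)) = (-1409 - 26688)/(1/((46725 + (24886 + 7196))*(-17386) - 33088)) = -28097/(1/((46725 + 32082)*(-17386) - 33088)) = -28097/(1/(78807*(-17386) - 33088)) = -28097/(1/(-1370138502 - 33088)) = -28097/(1/(-1370171590)) = -28097/(-1/1370171590) = -28097*(-1370171590) = 38497711164230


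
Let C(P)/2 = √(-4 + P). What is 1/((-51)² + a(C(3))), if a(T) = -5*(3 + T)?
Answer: 1293/3343748 + 5*I/3343748 ≈ 0.00038669 + 1.4953e-6*I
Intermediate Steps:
C(P) = 2*√(-4 + P)
a(T) = -15 - 5*T
1/((-51)² + a(C(3))) = 1/((-51)² + (-15 - 10*√(-4 + 3))) = 1/(2601 + (-15 - 10*√(-1))) = 1/(2601 + (-15 - 10*I)) = 1/(2586 - 10*I) = (2586 + 10*I)/6687496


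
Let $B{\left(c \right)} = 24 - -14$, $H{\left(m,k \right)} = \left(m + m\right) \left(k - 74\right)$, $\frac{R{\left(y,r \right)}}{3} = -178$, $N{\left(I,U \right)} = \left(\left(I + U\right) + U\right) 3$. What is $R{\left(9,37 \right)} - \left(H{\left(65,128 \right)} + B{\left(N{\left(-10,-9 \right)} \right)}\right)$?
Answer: $-7592$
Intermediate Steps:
$N{\left(I,U \right)} = 3 I + 6 U$ ($N{\left(I,U \right)} = \left(I + 2 U\right) 3 = 3 I + 6 U$)
$R{\left(y,r \right)} = -534$ ($R{\left(y,r \right)} = 3 \left(-178\right) = -534$)
$H{\left(m,k \right)} = 2 m \left(-74 + k\right)$
$B{\left(c \right)} = 38$ ($B{\left(c \right)} = 24 + 14 = 38$)
$R{\left(9,37 \right)} - \left(H{\left(65,128 \right)} + B{\left(N{\left(-10,-9 \right)} \right)}\right) = -534 - \left(2 \cdot 65 \left(-74 + 128\right) + 38\right) = -534 - \left(2 \cdot 65 \cdot 54 + 38\right) = -534 - \left(7020 + 38\right) = -534 - 7058 = -7592$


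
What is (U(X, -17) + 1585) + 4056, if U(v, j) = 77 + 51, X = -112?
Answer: 5769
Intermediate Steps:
U(v, j) = 128
(U(X, -17) + 1585) + 4056 = (128 + 1585) + 4056 = 1713 + 4056 = 5769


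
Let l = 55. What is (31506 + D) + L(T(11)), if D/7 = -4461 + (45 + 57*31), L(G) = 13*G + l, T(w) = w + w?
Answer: 13304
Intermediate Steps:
T(w) = 2*w
L(G) = 55 + 13*G (L(G) = 13*G + 55 = 55 + 13*G)
D = -18543 (D = 7*(-4461 + (45 + 57*31)) = 7*(-4461 + (45 + 1767)) = 7*(-4461 + 1812) = 7*(-2649) = -18543)
(31506 + D) + L(T(11)) = (31506 - 18543) + (55 + 13*(2*11)) = 12963 + (55 + 13*22) = 12963 + (55 + 286) = 12963 + 341 = 13304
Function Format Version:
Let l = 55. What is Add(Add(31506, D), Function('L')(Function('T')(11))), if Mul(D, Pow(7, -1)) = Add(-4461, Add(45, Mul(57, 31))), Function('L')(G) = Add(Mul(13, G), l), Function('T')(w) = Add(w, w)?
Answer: 13304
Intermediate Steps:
Function('T')(w) = Mul(2, w)
Function('L')(G) = Add(55, Mul(13, G)) (Function('L')(G) = Add(Mul(13, G), 55) = Add(55, Mul(13, G)))
D = -18543 (D = Mul(7, Add(-4461, Add(45, Mul(57, 31)))) = Mul(7, Add(-4461, Add(45, 1767))) = Mul(7, Add(-4461, 1812)) = Mul(7, -2649) = -18543)
Add(Add(31506, D), Function('L')(Function('T')(11))) = Add(Add(31506, -18543), Add(55, Mul(13, Mul(2, 11)))) = Add(12963, Add(55, Mul(13, 22))) = Add(12963, Add(55, 286)) = Add(12963, 341) = 13304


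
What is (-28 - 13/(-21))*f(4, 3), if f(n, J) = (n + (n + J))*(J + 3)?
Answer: -12650/7 ≈ -1807.1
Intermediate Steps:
f(n, J) = (3 + J)*(J + 2*n) (f(n, J) = (n + (J + n))*(3 + J) = (J + 2*n)*(3 + J) = (3 + J)*(J + 2*n))
(-28 - 13/(-21))*f(4, 3) = (-28 - 13/(-21))*(3**2 + 3*3 + 6*4 + 2*3*4) = (-28 - 13*(-1/21))*(9 + 9 + 24 + 24) = (-28 + 13/21)*66 = -575/21*66 = -12650/7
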